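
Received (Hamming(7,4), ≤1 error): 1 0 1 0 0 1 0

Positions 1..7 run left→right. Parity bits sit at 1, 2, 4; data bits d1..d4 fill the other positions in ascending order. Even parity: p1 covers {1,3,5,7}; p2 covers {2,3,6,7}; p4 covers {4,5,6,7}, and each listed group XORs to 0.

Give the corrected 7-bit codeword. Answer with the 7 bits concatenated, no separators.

1011010

s1 (pos 1,3,5,7): 1⊕1⊕0⊕0 = 0
s2 (pos 2,3,6,7): 0⊕1⊕1⊕0 = 0
s4 (pos 4,5,6,7): 0⊕0⊕1⊕0 = 1
Syndrome s4…s1 = 100 → error at position 4.
Flip position 4: 1010010 → 1011010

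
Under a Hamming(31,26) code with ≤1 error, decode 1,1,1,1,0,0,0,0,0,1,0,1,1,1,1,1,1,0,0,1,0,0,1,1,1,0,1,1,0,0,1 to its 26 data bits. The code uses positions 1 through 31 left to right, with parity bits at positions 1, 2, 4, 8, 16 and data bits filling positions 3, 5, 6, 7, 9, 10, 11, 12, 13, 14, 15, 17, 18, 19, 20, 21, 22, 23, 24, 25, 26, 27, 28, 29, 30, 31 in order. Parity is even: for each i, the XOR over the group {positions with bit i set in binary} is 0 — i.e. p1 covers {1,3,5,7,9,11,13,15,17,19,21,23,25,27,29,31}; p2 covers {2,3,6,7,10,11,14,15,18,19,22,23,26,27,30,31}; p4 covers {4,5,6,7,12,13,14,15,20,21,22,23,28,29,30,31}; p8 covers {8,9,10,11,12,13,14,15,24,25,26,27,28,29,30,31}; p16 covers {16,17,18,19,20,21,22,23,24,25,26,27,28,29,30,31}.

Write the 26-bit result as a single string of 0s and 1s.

10000101111100110111011001

s1 (pos 1,3,5,7,9,11,13,15,17,19,21,23,25,27,29,31): 1⊕1⊕0⊕0⊕0⊕0⊕1⊕1⊕1⊕0⊕0⊕1⊕1⊕1⊕0⊕1 = 1
s2 (pos 2,3,6,7,10,11,14,15,18,19,22,23,26,27,30,31): 1⊕1⊕0⊕0⊕1⊕0⊕1⊕1⊕0⊕0⊕0⊕1⊕0⊕1⊕0⊕1 = 0
s4 (pos 4,5,6,7,12,13,14,15,20,21,22,23,28,29,30,31): 1⊕0⊕0⊕0⊕1⊕1⊕1⊕1⊕1⊕0⊕0⊕1⊕1⊕0⊕0⊕1 = 1
s8 (pos 8,9,10,11,12,13,14,15,24,25,26,27,28,29,30,31): 0⊕0⊕1⊕0⊕1⊕1⊕1⊕1⊕1⊕1⊕0⊕1⊕1⊕0⊕0⊕1 = 0
s16 (pos 16,17,18,19,20,21,22,23,24,25,26,27,28,29,30,31): 1⊕1⊕0⊕0⊕1⊕0⊕0⊕1⊕1⊕1⊕0⊕1⊕1⊕0⊕0⊕1 = 1
Syndrome s16…s1 = 10101 → error at position 21.
Flip position 21: 1111000001011111100100111011001 → 1111000001011111100110111011001
Read data bits from positions 3,5,6,7,9,10,11,12,13,14,15,17,18,19,20,21,22,23,24,25,26,27,28,29,30,31: 10000101111100110111011001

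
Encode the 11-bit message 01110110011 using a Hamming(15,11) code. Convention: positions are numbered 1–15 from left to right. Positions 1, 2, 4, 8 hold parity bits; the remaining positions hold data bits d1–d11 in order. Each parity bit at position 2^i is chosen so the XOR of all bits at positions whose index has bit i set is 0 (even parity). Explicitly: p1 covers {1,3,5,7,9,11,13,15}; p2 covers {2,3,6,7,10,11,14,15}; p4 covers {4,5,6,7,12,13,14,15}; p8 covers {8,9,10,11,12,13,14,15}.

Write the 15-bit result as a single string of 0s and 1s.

000111100110011

Place data at non-parity positions: p1 p2 0 p4 1 1 1 p8 0 1 1 0 0 1 1
p1 (pos 1,3,5,7,9,11,13,15): XOR of data positions = 0⊕1⊕1⊕0⊕1⊕0⊕1 = 0
p2 (pos 2,3,6,7,10,11,14,15): XOR of data positions = 0⊕1⊕1⊕1⊕1⊕1⊕1 = 0
p4 (pos 4,5,6,7,12,13,14,15): XOR of data positions = 1⊕1⊕1⊕0⊕0⊕1⊕1 = 1
p8 (pos 8,9,10,11,12,13,14,15): XOR of data positions = 0⊕1⊕1⊕0⊕0⊕1⊕1 = 0
Codeword: 000111100110011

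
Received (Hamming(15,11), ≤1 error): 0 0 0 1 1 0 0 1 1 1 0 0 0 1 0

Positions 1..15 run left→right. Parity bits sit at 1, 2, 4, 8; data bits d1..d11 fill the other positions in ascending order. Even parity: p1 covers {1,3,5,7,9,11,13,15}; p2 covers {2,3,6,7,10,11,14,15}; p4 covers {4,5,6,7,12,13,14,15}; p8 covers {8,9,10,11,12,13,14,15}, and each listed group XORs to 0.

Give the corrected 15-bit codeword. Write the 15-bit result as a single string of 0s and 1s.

000010011100010

s1 (pos 1,3,5,7,9,11,13,15): 0⊕0⊕1⊕0⊕1⊕0⊕0⊕0 = 0
s2 (pos 2,3,6,7,10,11,14,15): 0⊕0⊕0⊕0⊕1⊕0⊕1⊕0 = 0
s4 (pos 4,5,6,7,12,13,14,15): 1⊕1⊕0⊕0⊕0⊕0⊕1⊕0 = 1
s8 (pos 8,9,10,11,12,13,14,15): 1⊕1⊕1⊕0⊕0⊕0⊕1⊕0 = 0
Syndrome s8…s1 = 0100 → error at position 4.
Flip position 4: 000110011100010 → 000010011100010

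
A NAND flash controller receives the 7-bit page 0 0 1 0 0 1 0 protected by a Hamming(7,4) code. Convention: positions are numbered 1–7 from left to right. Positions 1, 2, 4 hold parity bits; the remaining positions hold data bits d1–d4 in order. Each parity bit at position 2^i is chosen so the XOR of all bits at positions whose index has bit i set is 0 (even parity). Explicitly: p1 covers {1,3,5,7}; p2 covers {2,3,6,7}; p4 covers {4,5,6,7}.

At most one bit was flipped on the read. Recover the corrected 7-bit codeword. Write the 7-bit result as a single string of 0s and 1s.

0010110

s1 (pos 1,3,5,7): 0⊕1⊕0⊕0 = 1
s2 (pos 2,3,6,7): 0⊕1⊕1⊕0 = 0
s4 (pos 4,5,6,7): 0⊕0⊕1⊕0 = 1
Syndrome s4…s1 = 101 → error at position 5.
Flip position 5: 0010010 → 0010110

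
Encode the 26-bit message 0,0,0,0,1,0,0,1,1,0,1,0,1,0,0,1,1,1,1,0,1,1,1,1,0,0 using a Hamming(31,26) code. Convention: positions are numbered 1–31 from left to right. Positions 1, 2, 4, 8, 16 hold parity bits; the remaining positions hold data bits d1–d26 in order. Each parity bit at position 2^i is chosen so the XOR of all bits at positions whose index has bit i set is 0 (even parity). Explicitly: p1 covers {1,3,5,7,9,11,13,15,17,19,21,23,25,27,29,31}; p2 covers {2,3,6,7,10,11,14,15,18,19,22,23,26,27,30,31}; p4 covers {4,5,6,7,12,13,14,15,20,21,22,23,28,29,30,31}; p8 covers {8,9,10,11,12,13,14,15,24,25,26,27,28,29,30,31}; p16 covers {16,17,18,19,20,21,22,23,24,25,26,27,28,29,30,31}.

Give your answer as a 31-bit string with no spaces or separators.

Place data at non-parity positions: p1 p2 0 p4 0 0 0 p8 1 0 0 1 1 0 1 p16 0 1 0 0 1 1 1 1 0 1 1 1 1 0 0
p1 (pos 1,3,5,7,9,11,13,15,17,19,21,23,25,27,29,31): XOR of data positions = 0⊕0⊕0⊕1⊕0⊕1⊕1⊕0⊕0⊕1⊕1⊕0⊕1⊕1⊕0 = 1
p2 (pos 2,3,6,7,10,11,14,15,18,19,22,23,26,27,30,31): XOR of data positions = 0⊕0⊕0⊕0⊕0⊕0⊕1⊕1⊕0⊕1⊕1⊕1⊕1⊕0⊕0 = 0
p4 (pos 4,5,6,7,12,13,14,15,20,21,22,23,28,29,30,31): XOR of data positions = 0⊕0⊕0⊕1⊕1⊕0⊕1⊕0⊕1⊕1⊕1⊕1⊕1⊕0⊕0 = 0
p8 (pos 8,9,10,11,12,13,14,15,24,25,26,27,28,29,30,31): XOR of data positions = 1⊕0⊕0⊕1⊕1⊕0⊕1⊕1⊕0⊕1⊕1⊕1⊕1⊕0⊕0 = 1
p16 (pos 16,17,18,19,20,21,22,23,24,25,26,27,28,29,30,31): XOR of data positions = 0⊕1⊕0⊕0⊕1⊕1⊕1⊕1⊕0⊕1⊕1⊕1⊕1⊕0⊕0 = 1
Codeword: 1000000110011011010011110111100

1000000110011011010011110111100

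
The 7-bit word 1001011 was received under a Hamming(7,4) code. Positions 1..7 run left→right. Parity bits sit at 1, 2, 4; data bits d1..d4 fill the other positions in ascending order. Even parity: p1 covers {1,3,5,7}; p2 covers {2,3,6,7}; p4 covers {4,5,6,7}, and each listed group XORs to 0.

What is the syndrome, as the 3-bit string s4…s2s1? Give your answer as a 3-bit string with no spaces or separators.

100

s1 (pos 1,3,5,7): 1⊕0⊕0⊕1 = 0
s2 (pos 2,3,6,7): 0⊕0⊕1⊕1 = 0
s4 (pos 4,5,6,7): 1⊕0⊕1⊕1 = 1
Syndrome s4…s1 = 100 → error at position 4.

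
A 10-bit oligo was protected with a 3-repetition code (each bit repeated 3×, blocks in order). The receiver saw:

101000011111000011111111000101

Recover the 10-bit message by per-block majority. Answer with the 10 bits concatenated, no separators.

1011011101

Block 1 (101): 2 ones → 1
Block 2 (000): 0 ones → 0
Block 3 (011): 2 ones → 1
Block 4 (111): 3 ones → 1
Block 5 (000): 0 ones → 0
Block 6 (011): 2 ones → 1
Block 7 (111): 3 ones → 1
Block 8 (111): 3 ones → 1
Block 9 (000): 0 ones → 0
Block 10 (101): 2 ones → 1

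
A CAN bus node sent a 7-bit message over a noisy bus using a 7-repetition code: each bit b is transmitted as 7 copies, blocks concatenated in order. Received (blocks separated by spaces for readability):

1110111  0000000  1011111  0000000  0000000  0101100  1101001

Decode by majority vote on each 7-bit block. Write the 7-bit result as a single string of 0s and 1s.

1010001

Block 1 (1110111): 6 ones → 1
Block 2 (0000000): 0 ones → 0
Block 3 (1011111): 6 ones → 1
Block 4 (0000000): 0 ones → 0
Block 5 (0000000): 0 ones → 0
Block 6 (0101100): 3 ones → 0
Block 7 (1101001): 4 ones → 1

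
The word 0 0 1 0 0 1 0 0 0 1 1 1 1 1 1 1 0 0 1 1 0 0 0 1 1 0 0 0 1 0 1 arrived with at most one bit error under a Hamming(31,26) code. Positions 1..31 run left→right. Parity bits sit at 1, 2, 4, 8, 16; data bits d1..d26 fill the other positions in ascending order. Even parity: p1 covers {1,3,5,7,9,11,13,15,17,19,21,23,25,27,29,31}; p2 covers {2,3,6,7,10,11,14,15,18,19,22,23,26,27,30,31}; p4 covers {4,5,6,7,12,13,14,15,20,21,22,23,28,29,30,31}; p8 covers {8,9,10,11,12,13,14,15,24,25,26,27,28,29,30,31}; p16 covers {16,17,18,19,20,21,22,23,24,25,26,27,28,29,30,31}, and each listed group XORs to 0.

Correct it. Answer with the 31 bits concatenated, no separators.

s1 (pos 1,3,5,7,9,11,13,15,17,19,21,23,25,27,29,31): 0⊕1⊕0⊕0⊕0⊕1⊕1⊕1⊕0⊕1⊕0⊕0⊕1⊕0⊕1⊕1 = 0
s2 (pos 2,3,6,7,10,11,14,15,18,19,22,23,26,27,30,31): 0⊕1⊕1⊕0⊕1⊕1⊕1⊕1⊕0⊕1⊕0⊕0⊕0⊕0⊕0⊕1 = 0
s4 (pos 4,5,6,7,12,13,14,15,20,21,22,23,28,29,30,31): 0⊕0⊕1⊕0⊕1⊕1⊕1⊕1⊕1⊕0⊕0⊕0⊕0⊕1⊕0⊕1 = 0
s8 (pos 8,9,10,11,12,13,14,15,24,25,26,27,28,29,30,31): 0⊕0⊕1⊕1⊕1⊕1⊕1⊕1⊕1⊕1⊕0⊕0⊕0⊕1⊕0⊕1 = 0
s16 (pos 16,17,18,19,20,21,22,23,24,25,26,27,28,29,30,31): 1⊕0⊕0⊕1⊕1⊕0⊕0⊕0⊕1⊕1⊕0⊕0⊕0⊕1⊕0⊕1 = 1
Syndrome s16…s1 = 10000 → error at position 16.
Flip position 16: 0010010001111111001100011000101 → 0010010001111110001100011000101

0010010001111110001100011000101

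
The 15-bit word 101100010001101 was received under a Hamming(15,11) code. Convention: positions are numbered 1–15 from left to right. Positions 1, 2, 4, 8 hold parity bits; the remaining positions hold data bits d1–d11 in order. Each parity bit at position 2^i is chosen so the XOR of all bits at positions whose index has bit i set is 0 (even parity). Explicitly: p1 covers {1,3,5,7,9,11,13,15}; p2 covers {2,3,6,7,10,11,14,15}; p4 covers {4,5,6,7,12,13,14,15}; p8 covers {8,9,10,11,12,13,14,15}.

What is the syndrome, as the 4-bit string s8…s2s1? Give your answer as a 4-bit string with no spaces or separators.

s1 (pos 1,3,5,7,9,11,13,15): 1⊕1⊕0⊕0⊕0⊕0⊕1⊕1 = 0
s2 (pos 2,3,6,7,10,11,14,15): 0⊕1⊕0⊕0⊕0⊕0⊕0⊕1 = 0
s4 (pos 4,5,6,7,12,13,14,15): 1⊕0⊕0⊕0⊕1⊕1⊕0⊕1 = 0
s8 (pos 8,9,10,11,12,13,14,15): 1⊕0⊕0⊕0⊕1⊕1⊕0⊕1 = 0
Syndrome s8…s1 = 0000 → no error.

0000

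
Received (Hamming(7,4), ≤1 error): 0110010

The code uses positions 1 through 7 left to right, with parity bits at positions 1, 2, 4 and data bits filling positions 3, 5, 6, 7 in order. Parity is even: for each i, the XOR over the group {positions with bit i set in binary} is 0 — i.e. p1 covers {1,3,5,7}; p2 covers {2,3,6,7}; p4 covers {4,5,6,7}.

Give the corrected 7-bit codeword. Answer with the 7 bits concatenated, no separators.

s1 (pos 1,3,5,7): 0⊕1⊕0⊕0 = 1
s2 (pos 2,3,6,7): 1⊕1⊕1⊕0 = 1
s4 (pos 4,5,6,7): 0⊕0⊕1⊕0 = 1
Syndrome s4…s1 = 111 → error at position 7.
Flip position 7: 0110010 → 0110011

0110011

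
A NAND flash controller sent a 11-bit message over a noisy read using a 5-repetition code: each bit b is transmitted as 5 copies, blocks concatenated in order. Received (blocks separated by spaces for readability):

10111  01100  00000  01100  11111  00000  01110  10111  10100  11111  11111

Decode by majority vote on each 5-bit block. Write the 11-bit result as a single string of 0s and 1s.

10001011011

Block 1 (10111): 4 ones → 1
Block 2 (01100): 2 ones → 0
Block 3 (00000): 0 ones → 0
Block 4 (01100): 2 ones → 0
Block 5 (11111): 5 ones → 1
Block 6 (00000): 0 ones → 0
Block 7 (01110): 3 ones → 1
Block 8 (10111): 4 ones → 1
Block 9 (10100): 2 ones → 0
Block 10 (11111): 5 ones → 1
Block 11 (11111): 5 ones → 1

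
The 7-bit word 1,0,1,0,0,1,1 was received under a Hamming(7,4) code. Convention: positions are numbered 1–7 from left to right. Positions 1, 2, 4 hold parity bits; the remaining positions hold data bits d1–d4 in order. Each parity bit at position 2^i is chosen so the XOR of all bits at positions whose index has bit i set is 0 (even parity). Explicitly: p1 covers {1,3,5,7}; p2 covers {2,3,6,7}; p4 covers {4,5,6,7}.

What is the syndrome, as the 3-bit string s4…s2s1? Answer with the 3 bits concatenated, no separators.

011

s1 (pos 1,3,5,7): 1⊕1⊕0⊕1 = 1
s2 (pos 2,3,6,7): 0⊕1⊕1⊕1 = 1
s4 (pos 4,5,6,7): 0⊕0⊕1⊕1 = 0
Syndrome s4…s1 = 011 → error at position 3.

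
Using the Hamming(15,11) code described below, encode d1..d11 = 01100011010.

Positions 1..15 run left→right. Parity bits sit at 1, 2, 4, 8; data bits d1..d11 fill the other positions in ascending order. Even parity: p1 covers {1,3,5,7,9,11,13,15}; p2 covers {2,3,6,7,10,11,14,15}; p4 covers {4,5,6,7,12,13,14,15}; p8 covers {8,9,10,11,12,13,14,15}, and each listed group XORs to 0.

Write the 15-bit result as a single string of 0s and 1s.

Place data at non-parity positions: p1 p2 0 p4 1 1 0 p8 0 0 1 1 0 1 0
p1 (pos 1,3,5,7,9,11,13,15): XOR of data positions = 0⊕1⊕0⊕0⊕1⊕0⊕0 = 0
p2 (pos 2,3,6,7,10,11,14,15): XOR of data positions = 0⊕1⊕0⊕0⊕1⊕1⊕0 = 1
p4 (pos 4,5,6,7,12,13,14,15): XOR of data positions = 1⊕1⊕0⊕1⊕0⊕1⊕0 = 0
p8 (pos 8,9,10,11,12,13,14,15): XOR of data positions = 0⊕0⊕1⊕1⊕0⊕1⊕0 = 1
Codeword: 010011010011010

010011010011010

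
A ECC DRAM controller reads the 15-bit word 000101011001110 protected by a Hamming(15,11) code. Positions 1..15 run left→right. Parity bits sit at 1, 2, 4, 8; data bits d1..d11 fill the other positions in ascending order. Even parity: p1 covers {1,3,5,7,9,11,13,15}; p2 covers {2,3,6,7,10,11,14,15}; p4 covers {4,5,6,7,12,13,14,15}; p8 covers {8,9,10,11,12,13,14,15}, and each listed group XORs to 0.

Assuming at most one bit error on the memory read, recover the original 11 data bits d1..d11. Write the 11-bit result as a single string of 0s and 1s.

s1 (pos 1,3,5,7,9,11,13,15): 0⊕0⊕0⊕0⊕1⊕0⊕1⊕0 = 0
s2 (pos 2,3,6,7,10,11,14,15): 0⊕0⊕1⊕0⊕0⊕0⊕1⊕0 = 0
s4 (pos 4,5,6,7,12,13,14,15): 1⊕0⊕1⊕0⊕1⊕1⊕1⊕0 = 1
s8 (pos 8,9,10,11,12,13,14,15): 1⊕1⊕0⊕0⊕1⊕1⊕1⊕0 = 1
Syndrome s8…s1 = 1100 → error at position 12.
Flip position 12: 000101011001110 → 000101011000110
Read data bits from positions 3,5,6,7,9,10,11,12,13,14,15: 00101000110

00101000110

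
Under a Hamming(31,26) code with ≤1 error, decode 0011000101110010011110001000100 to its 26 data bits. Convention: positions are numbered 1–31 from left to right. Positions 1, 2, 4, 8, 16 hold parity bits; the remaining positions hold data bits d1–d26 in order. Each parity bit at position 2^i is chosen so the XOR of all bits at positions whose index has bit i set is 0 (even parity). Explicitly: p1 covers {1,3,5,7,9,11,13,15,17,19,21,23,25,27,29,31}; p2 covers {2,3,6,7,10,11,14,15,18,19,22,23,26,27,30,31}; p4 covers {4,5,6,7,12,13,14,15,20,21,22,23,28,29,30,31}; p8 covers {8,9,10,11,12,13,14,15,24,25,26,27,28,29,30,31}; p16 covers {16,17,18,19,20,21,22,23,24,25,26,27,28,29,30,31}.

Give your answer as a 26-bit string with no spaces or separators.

10001111001011110001000100

s1 (pos 1,3,5,7,9,11,13,15,17,19,21,23,25,27,29,31): 0⊕1⊕0⊕0⊕0⊕1⊕0⊕1⊕0⊕1⊕1⊕0⊕1⊕0⊕1⊕0 = 1
s2 (pos 2,3,6,7,10,11,14,15,18,19,22,23,26,27,30,31): 0⊕1⊕0⊕0⊕1⊕1⊕0⊕1⊕1⊕1⊕0⊕0⊕0⊕0⊕0⊕0 = 0
s4 (pos 4,5,6,7,12,13,14,15,20,21,22,23,28,29,30,31): 1⊕0⊕0⊕0⊕1⊕0⊕0⊕1⊕1⊕1⊕0⊕0⊕0⊕1⊕0⊕0 = 0
s8 (pos 8,9,10,11,12,13,14,15,24,25,26,27,28,29,30,31): 1⊕0⊕1⊕1⊕1⊕0⊕0⊕1⊕0⊕1⊕0⊕0⊕0⊕1⊕0⊕0 = 1
s16 (pos 16,17,18,19,20,21,22,23,24,25,26,27,28,29,30,31): 0⊕0⊕1⊕1⊕1⊕1⊕0⊕0⊕0⊕1⊕0⊕0⊕0⊕1⊕0⊕0 = 0
Syndrome s16…s1 = 01001 → error at position 9.
Flip position 9: 0011000101110010011110001000100 → 0011000111110010011110001000100
Read data bits from positions 3,5,6,7,9,10,11,12,13,14,15,17,18,19,20,21,22,23,24,25,26,27,28,29,30,31: 10001111001011110001000100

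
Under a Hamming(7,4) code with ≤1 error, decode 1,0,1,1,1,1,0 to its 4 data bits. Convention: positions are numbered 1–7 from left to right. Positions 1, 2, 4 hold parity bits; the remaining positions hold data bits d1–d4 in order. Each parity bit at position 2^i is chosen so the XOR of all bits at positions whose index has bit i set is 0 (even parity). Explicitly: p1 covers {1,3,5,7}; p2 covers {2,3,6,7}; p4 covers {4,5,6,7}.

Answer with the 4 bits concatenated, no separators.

s1 (pos 1,3,5,7): 1⊕1⊕1⊕0 = 1
s2 (pos 2,3,6,7): 0⊕1⊕1⊕0 = 0
s4 (pos 4,5,6,7): 1⊕1⊕1⊕0 = 1
Syndrome s4…s1 = 101 → error at position 5.
Flip position 5: 1011110 → 1011010
Read data bits from positions 3,5,6,7: 1010

1010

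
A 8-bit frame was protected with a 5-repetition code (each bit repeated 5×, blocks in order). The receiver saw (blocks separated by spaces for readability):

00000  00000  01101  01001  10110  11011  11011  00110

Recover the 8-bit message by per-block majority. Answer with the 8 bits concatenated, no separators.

00101110

Block 1 (00000): 0 ones → 0
Block 2 (00000): 0 ones → 0
Block 3 (01101): 3 ones → 1
Block 4 (01001): 2 ones → 0
Block 5 (10110): 3 ones → 1
Block 6 (11011): 4 ones → 1
Block 7 (11011): 4 ones → 1
Block 8 (00110): 2 ones → 0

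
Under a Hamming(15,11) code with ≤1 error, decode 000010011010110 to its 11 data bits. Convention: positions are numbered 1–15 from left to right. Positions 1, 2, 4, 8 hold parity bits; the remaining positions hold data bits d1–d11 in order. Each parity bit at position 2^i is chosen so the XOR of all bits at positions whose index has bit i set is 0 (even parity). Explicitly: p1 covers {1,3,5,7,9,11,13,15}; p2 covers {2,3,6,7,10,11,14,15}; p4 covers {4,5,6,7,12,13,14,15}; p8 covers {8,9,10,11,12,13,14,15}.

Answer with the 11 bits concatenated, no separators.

01001011110

s1 (pos 1,3,5,7,9,11,13,15): 0⊕0⊕1⊕0⊕1⊕1⊕1⊕0 = 0
s2 (pos 2,3,6,7,10,11,14,15): 0⊕0⊕0⊕0⊕0⊕1⊕1⊕0 = 0
s4 (pos 4,5,6,7,12,13,14,15): 0⊕1⊕0⊕0⊕0⊕1⊕1⊕0 = 1
s8 (pos 8,9,10,11,12,13,14,15): 1⊕1⊕0⊕1⊕0⊕1⊕1⊕0 = 1
Syndrome s8…s1 = 1100 → error at position 12.
Flip position 12: 000010011010110 → 000010011011110
Read data bits from positions 3,5,6,7,9,10,11,12,13,14,15: 01001011110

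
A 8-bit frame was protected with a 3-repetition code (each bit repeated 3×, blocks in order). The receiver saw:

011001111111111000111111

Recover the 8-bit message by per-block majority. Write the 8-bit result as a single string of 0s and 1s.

10111011

Block 1 (011): 2 ones → 1
Block 2 (001): 1 one → 0
Block 3 (111): 3 ones → 1
Block 4 (111): 3 ones → 1
Block 5 (111): 3 ones → 1
Block 6 (000): 0 ones → 0
Block 7 (111): 3 ones → 1
Block 8 (111): 3 ones → 1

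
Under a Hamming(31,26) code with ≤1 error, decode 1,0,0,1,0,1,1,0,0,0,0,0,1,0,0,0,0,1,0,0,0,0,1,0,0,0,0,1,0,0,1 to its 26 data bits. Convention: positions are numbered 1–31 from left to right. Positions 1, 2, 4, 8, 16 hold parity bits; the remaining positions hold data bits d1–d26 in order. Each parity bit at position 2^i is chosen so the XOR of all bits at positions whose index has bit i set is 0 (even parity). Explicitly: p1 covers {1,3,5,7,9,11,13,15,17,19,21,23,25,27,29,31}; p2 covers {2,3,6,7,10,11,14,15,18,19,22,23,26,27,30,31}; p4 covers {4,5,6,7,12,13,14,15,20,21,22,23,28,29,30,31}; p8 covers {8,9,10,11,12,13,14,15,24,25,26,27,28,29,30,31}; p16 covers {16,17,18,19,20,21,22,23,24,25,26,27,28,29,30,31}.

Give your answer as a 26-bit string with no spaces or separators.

00110000101010000100001001

s1 (pos 1,3,5,7,9,11,13,15,17,19,21,23,25,27,29,31): 1⊕0⊕0⊕1⊕0⊕0⊕1⊕0⊕0⊕0⊕0⊕1⊕0⊕0⊕0⊕1 = 1
s2 (pos 2,3,6,7,10,11,14,15,18,19,22,23,26,27,30,31): 0⊕0⊕1⊕1⊕0⊕0⊕0⊕0⊕1⊕0⊕0⊕1⊕0⊕0⊕0⊕1 = 1
s4 (pos 4,5,6,7,12,13,14,15,20,21,22,23,28,29,30,31): 1⊕0⊕1⊕1⊕0⊕1⊕0⊕0⊕0⊕0⊕0⊕1⊕1⊕0⊕0⊕1 = 1
s8 (pos 8,9,10,11,12,13,14,15,24,25,26,27,28,29,30,31): 0⊕0⊕0⊕0⊕0⊕1⊕0⊕0⊕0⊕0⊕0⊕0⊕1⊕0⊕0⊕1 = 1
s16 (pos 16,17,18,19,20,21,22,23,24,25,26,27,28,29,30,31): 0⊕0⊕1⊕0⊕0⊕0⊕0⊕1⊕0⊕0⊕0⊕0⊕1⊕0⊕0⊕1 = 0
Syndrome s16…s1 = 01111 → error at position 15.
Flip position 15: 1001011000001000010000100001001 → 1001011000001010010000100001001
Read data bits from positions 3,5,6,7,9,10,11,12,13,14,15,17,18,19,20,21,22,23,24,25,26,27,28,29,30,31: 00110000101010000100001001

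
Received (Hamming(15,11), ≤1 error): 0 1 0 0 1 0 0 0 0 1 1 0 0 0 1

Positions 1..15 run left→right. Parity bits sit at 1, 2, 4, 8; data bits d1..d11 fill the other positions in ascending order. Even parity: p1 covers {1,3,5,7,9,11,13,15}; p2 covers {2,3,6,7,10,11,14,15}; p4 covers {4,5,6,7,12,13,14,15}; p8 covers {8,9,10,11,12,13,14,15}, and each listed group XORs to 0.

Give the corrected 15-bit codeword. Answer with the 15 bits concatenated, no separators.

s1 (pos 1,3,5,7,9,11,13,15): 0⊕0⊕1⊕0⊕0⊕1⊕0⊕1 = 1
s2 (pos 2,3,6,7,10,11,14,15): 1⊕0⊕0⊕0⊕1⊕1⊕0⊕1 = 0
s4 (pos 4,5,6,7,12,13,14,15): 0⊕1⊕0⊕0⊕0⊕0⊕0⊕1 = 0
s8 (pos 8,9,10,11,12,13,14,15): 0⊕0⊕1⊕1⊕0⊕0⊕0⊕1 = 1
Syndrome s8…s1 = 1001 → error at position 9.
Flip position 9: 010010000110001 → 010010001110001

010010001110001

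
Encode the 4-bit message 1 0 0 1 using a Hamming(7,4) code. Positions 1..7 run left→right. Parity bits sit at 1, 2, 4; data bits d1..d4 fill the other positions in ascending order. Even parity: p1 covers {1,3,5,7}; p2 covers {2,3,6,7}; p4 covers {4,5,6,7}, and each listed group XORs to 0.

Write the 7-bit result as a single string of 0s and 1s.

0011001

Place data at non-parity positions: p1 p2 1 p4 0 0 1
p1 (pos 1,3,5,7): XOR of data positions = 1⊕0⊕1 = 0
p2 (pos 2,3,6,7): XOR of data positions = 1⊕0⊕1 = 0
p4 (pos 4,5,6,7): XOR of data positions = 0⊕0⊕1 = 1
Codeword: 0011001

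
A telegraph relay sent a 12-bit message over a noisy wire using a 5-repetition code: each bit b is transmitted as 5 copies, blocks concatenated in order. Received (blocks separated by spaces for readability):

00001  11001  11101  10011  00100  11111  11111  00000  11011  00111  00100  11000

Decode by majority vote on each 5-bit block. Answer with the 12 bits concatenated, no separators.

011101101100

Block 1 (00001): 1 one → 0
Block 2 (11001): 3 ones → 1
Block 3 (11101): 4 ones → 1
Block 4 (10011): 3 ones → 1
Block 5 (00100): 1 one → 0
Block 6 (11111): 5 ones → 1
Block 7 (11111): 5 ones → 1
Block 8 (00000): 0 ones → 0
Block 9 (11011): 4 ones → 1
Block 10 (00111): 3 ones → 1
Block 11 (00100): 1 one → 0
Block 12 (11000): 2 ones → 0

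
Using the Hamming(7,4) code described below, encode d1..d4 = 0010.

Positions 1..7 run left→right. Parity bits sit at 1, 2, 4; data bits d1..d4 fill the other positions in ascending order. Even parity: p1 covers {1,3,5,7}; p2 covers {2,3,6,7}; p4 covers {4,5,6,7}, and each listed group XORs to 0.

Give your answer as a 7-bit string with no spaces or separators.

Place data at non-parity positions: p1 p2 0 p4 0 1 0
p1 (pos 1,3,5,7): XOR of data positions = 0⊕0⊕0 = 0
p2 (pos 2,3,6,7): XOR of data positions = 0⊕1⊕0 = 1
p4 (pos 4,5,6,7): XOR of data positions = 0⊕1⊕0 = 1
Codeword: 0101010

0101010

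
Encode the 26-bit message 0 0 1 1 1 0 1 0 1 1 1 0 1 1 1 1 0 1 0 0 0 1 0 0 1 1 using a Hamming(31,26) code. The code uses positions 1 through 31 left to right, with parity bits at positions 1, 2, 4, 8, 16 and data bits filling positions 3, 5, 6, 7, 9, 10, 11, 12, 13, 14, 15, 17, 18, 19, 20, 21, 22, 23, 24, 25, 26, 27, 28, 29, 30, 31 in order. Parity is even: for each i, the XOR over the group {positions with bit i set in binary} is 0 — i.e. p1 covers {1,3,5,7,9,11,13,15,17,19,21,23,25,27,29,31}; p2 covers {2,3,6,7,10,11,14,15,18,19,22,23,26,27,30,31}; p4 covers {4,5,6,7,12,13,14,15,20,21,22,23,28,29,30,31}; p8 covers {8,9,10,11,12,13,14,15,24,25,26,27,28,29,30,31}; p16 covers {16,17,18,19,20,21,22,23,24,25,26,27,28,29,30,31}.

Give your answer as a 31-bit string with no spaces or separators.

0100011010101110011110100010011

Place data at non-parity positions: p1 p2 0 p4 0 1 1 p8 1 0 1 0 1 1 1 p16 0 1 1 1 1 0 1 0 0 0 1 0 0 1 1
p1 (pos 1,3,5,7,9,11,13,15,17,19,21,23,25,27,29,31): XOR of data positions = 0⊕0⊕1⊕1⊕1⊕1⊕1⊕0⊕1⊕1⊕1⊕0⊕1⊕0⊕1 = 0
p2 (pos 2,3,6,7,10,11,14,15,18,19,22,23,26,27,30,31): XOR of data positions = 0⊕1⊕1⊕0⊕1⊕1⊕1⊕1⊕1⊕0⊕1⊕0⊕1⊕1⊕1 = 1
p4 (pos 4,5,6,7,12,13,14,15,20,21,22,23,28,29,30,31): XOR of data positions = 0⊕1⊕1⊕0⊕1⊕1⊕1⊕1⊕1⊕0⊕1⊕0⊕0⊕1⊕1 = 0
p8 (pos 8,9,10,11,12,13,14,15,24,25,26,27,28,29,30,31): XOR of data positions = 1⊕0⊕1⊕0⊕1⊕1⊕1⊕0⊕0⊕0⊕1⊕0⊕0⊕1⊕1 = 0
p16 (pos 16,17,18,19,20,21,22,23,24,25,26,27,28,29,30,31): XOR of data positions = 0⊕1⊕1⊕1⊕1⊕0⊕1⊕0⊕0⊕0⊕1⊕0⊕0⊕1⊕1 = 0
Codeword: 0100011010101110011110100010011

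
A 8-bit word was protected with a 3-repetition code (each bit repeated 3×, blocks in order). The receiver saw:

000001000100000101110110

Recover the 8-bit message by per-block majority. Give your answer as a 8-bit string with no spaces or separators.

Block 1 (000): 0 ones → 0
Block 2 (001): 1 one → 0
Block 3 (000): 0 ones → 0
Block 4 (100): 1 one → 0
Block 5 (000): 0 ones → 0
Block 6 (101): 2 ones → 1
Block 7 (110): 2 ones → 1
Block 8 (110): 2 ones → 1

00000111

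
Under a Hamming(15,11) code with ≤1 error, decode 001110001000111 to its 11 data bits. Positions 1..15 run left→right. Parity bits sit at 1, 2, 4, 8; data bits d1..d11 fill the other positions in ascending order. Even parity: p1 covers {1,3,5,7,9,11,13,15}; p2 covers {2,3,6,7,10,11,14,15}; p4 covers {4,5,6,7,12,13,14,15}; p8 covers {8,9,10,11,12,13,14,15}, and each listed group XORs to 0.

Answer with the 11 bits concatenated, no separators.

s1 (pos 1,3,5,7,9,11,13,15): 0⊕1⊕1⊕0⊕1⊕0⊕1⊕1 = 1
s2 (pos 2,3,6,7,10,11,14,15): 0⊕1⊕0⊕0⊕0⊕0⊕1⊕1 = 1
s4 (pos 4,5,6,7,12,13,14,15): 1⊕1⊕0⊕0⊕0⊕1⊕1⊕1 = 1
s8 (pos 8,9,10,11,12,13,14,15): 0⊕1⊕0⊕0⊕0⊕1⊕1⊕1 = 0
Syndrome s8…s1 = 0111 → error at position 7.
Flip position 7: 001110001000111 → 001110101000111
Read data bits from positions 3,5,6,7,9,10,11,12,13,14,15: 11011000111

11011000111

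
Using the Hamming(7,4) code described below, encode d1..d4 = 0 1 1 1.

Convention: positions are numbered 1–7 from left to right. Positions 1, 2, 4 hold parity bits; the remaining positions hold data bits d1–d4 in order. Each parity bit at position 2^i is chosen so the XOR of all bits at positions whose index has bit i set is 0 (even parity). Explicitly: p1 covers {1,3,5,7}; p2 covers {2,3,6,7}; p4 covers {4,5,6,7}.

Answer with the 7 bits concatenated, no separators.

Place data at non-parity positions: p1 p2 0 p4 1 1 1
p1 (pos 1,3,5,7): XOR of data positions = 0⊕1⊕1 = 0
p2 (pos 2,3,6,7): XOR of data positions = 0⊕1⊕1 = 0
p4 (pos 4,5,6,7): XOR of data positions = 1⊕1⊕1 = 1
Codeword: 0001111

0001111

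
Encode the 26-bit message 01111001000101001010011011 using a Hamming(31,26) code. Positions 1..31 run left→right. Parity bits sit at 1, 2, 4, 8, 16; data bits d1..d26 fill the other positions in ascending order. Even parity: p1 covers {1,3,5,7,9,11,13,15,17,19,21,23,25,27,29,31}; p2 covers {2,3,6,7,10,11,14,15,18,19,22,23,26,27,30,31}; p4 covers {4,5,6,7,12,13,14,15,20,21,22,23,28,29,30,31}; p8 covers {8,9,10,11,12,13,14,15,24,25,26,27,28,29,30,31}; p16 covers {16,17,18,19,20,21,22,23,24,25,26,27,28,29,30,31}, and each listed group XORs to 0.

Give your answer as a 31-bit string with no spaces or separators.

Place data at non-parity positions: p1 p2 0 p4 1 1 1 p8 1 0 0 1 0 0 0 p16 1 0 1 0 0 1 0 1 0 0 1 1 0 1 1
p1 (pos 1,3,5,7,9,11,13,15,17,19,21,23,25,27,29,31): XOR of data positions = 0⊕1⊕1⊕1⊕0⊕0⊕0⊕1⊕1⊕0⊕0⊕0⊕1⊕0⊕1 = 1
p2 (pos 2,3,6,7,10,11,14,15,18,19,22,23,26,27,30,31): XOR of data positions = 0⊕1⊕1⊕0⊕0⊕0⊕0⊕0⊕1⊕1⊕0⊕0⊕1⊕1⊕1 = 1
p4 (pos 4,5,6,7,12,13,14,15,20,21,22,23,28,29,30,31): XOR of data positions = 1⊕1⊕1⊕1⊕0⊕0⊕0⊕0⊕0⊕1⊕0⊕1⊕0⊕1⊕1 = 0
p8 (pos 8,9,10,11,12,13,14,15,24,25,26,27,28,29,30,31): XOR of data positions = 1⊕0⊕0⊕1⊕0⊕0⊕0⊕1⊕0⊕0⊕1⊕1⊕0⊕1⊕1 = 1
p16 (pos 16,17,18,19,20,21,22,23,24,25,26,27,28,29,30,31): XOR of data positions = 1⊕0⊕1⊕0⊕0⊕1⊕0⊕1⊕0⊕0⊕1⊕1⊕0⊕1⊕1 = 0
Codeword: 1100111110010000101001010011011

1100111110010000101001010011011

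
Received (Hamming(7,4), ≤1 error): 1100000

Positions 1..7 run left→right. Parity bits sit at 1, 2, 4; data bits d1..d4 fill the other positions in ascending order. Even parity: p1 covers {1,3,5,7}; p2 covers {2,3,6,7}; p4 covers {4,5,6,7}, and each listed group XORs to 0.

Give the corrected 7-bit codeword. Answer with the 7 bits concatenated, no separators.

s1 (pos 1,3,5,7): 1⊕0⊕0⊕0 = 1
s2 (pos 2,3,6,7): 1⊕0⊕0⊕0 = 1
s4 (pos 4,5,6,7): 0⊕0⊕0⊕0 = 0
Syndrome s4…s1 = 011 → error at position 3.
Flip position 3: 1100000 → 1110000

1110000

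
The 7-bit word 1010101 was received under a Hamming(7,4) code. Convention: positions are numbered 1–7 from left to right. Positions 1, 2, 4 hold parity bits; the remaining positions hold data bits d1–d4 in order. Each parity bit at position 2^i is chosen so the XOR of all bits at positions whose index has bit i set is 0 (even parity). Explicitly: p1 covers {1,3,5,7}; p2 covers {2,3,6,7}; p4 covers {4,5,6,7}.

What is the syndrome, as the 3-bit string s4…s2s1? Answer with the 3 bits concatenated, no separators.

s1 (pos 1,3,5,7): 1⊕1⊕1⊕1 = 0
s2 (pos 2,3,6,7): 0⊕1⊕0⊕1 = 0
s4 (pos 4,5,6,7): 0⊕1⊕0⊕1 = 0
Syndrome s4…s1 = 000 → no error.

000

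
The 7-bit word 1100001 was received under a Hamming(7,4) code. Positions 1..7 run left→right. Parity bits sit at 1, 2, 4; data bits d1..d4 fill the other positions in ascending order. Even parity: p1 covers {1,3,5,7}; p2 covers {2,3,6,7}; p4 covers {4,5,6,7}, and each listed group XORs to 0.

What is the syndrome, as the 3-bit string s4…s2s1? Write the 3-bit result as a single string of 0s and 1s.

100

s1 (pos 1,3,5,7): 1⊕0⊕0⊕1 = 0
s2 (pos 2,3,6,7): 1⊕0⊕0⊕1 = 0
s4 (pos 4,5,6,7): 0⊕0⊕0⊕1 = 1
Syndrome s4…s1 = 100 → error at position 4.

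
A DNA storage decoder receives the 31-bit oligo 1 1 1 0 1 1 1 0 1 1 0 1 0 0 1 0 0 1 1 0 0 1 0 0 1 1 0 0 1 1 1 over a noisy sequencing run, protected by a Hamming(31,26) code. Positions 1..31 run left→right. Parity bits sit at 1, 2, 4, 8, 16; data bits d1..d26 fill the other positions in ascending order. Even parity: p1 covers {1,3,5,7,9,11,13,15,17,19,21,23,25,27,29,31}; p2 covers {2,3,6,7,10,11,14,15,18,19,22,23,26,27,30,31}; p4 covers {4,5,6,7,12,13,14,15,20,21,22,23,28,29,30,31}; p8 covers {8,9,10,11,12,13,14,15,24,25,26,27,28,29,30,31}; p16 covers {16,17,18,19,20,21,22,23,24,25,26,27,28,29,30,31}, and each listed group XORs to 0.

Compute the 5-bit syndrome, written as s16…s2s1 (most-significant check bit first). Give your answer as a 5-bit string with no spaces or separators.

01100

s1 (pos 1,3,5,7,9,11,13,15,17,19,21,23,25,27,29,31): 1⊕1⊕1⊕1⊕1⊕0⊕0⊕1⊕0⊕1⊕0⊕0⊕1⊕0⊕1⊕1 = 0
s2 (pos 2,3,6,7,10,11,14,15,18,19,22,23,26,27,30,31): 1⊕1⊕1⊕1⊕1⊕0⊕0⊕1⊕1⊕1⊕1⊕0⊕1⊕0⊕1⊕1 = 0
s4 (pos 4,5,6,7,12,13,14,15,20,21,22,23,28,29,30,31): 0⊕1⊕1⊕1⊕1⊕0⊕0⊕1⊕0⊕0⊕1⊕0⊕0⊕1⊕1⊕1 = 1
s8 (pos 8,9,10,11,12,13,14,15,24,25,26,27,28,29,30,31): 0⊕1⊕1⊕0⊕1⊕0⊕0⊕1⊕0⊕1⊕1⊕0⊕0⊕1⊕1⊕1 = 1
s16 (pos 16,17,18,19,20,21,22,23,24,25,26,27,28,29,30,31): 0⊕0⊕1⊕1⊕0⊕0⊕1⊕0⊕0⊕1⊕1⊕0⊕0⊕1⊕1⊕1 = 0
Syndrome s16…s1 = 01100 → error at position 12.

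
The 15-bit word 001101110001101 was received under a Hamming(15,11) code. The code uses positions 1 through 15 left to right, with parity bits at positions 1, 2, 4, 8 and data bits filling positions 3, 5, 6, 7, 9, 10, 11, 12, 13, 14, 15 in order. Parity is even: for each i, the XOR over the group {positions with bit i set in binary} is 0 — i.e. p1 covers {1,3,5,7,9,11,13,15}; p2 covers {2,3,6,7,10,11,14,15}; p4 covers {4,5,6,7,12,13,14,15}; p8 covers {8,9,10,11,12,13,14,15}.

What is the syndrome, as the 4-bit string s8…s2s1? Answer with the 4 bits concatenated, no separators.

s1 (pos 1,3,5,7,9,11,13,15): 0⊕1⊕0⊕1⊕0⊕0⊕1⊕1 = 0
s2 (pos 2,3,6,7,10,11,14,15): 0⊕1⊕1⊕1⊕0⊕0⊕0⊕1 = 0
s4 (pos 4,5,6,7,12,13,14,15): 1⊕0⊕1⊕1⊕1⊕1⊕0⊕1 = 0
s8 (pos 8,9,10,11,12,13,14,15): 1⊕0⊕0⊕0⊕1⊕1⊕0⊕1 = 0
Syndrome s8…s1 = 0000 → no error.

0000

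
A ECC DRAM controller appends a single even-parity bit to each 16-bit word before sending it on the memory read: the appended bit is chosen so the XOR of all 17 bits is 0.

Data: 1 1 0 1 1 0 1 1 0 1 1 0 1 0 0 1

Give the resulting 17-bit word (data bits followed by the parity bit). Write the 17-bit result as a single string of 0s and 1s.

11011011011010010

XOR of the 16 data bits: 1⊕1⊕0⊕1⊕1⊕0⊕1⊕1⊕0⊕1⊕1⊕0⊕1⊕0⊕0⊕1 = 0
Parity bit = 0 (so all 17 bits XOR to 0).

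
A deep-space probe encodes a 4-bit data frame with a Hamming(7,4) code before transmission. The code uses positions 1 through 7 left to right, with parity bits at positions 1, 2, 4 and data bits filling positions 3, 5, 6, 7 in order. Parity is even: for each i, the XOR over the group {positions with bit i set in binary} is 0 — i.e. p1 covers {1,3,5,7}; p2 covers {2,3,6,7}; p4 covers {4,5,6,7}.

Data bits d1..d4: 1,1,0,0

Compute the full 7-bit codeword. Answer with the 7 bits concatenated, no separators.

0111100

Place data at non-parity positions: p1 p2 1 p4 1 0 0
p1 (pos 1,3,5,7): XOR of data positions = 1⊕1⊕0 = 0
p2 (pos 2,3,6,7): XOR of data positions = 1⊕0⊕0 = 1
p4 (pos 4,5,6,7): XOR of data positions = 1⊕0⊕0 = 1
Codeword: 0111100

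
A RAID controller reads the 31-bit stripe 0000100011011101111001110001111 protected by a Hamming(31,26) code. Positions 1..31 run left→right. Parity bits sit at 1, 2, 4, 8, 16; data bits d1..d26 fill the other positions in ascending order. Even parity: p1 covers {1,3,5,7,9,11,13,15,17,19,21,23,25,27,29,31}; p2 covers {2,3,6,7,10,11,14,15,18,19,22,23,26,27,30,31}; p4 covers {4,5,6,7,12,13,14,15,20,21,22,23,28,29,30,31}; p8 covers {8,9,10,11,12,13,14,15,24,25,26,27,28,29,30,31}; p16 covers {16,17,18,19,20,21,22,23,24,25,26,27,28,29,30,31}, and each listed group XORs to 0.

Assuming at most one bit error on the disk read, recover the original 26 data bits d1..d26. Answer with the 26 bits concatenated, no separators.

01001101110111001110001111

s1 (pos 1,3,5,7,9,11,13,15,17,19,21,23,25,27,29,31): 0⊕0⊕1⊕0⊕1⊕0⊕1⊕0⊕1⊕1⊕0⊕1⊕0⊕0⊕1⊕1 = 0
s2 (pos 2,3,6,7,10,11,14,15,18,19,22,23,26,27,30,31): 0⊕0⊕0⊕0⊕1⊕0⊕1⊕0⊕1⊕1⊕1⊕1⊕0⊕0⊕1⊕1 = 0
s4 (pos 4,5,6,7,12,13,14,15,20,21,22,23,28,29,30,31): 0⊕1⊕0⊕0⊕1⊕1⊕1⊕0⊕0⊕0⊕1⊕1⊕1⊕1⊕1⊕1 = 0
s8 (pos 8,9,10,11,12,13,14,15,24,25,26,27,28,29,30,31): 0⊕1⊕1⊕0⊕1⊕1⊕1⊕0⊕1⊕0⊕0⊕0⊕1⊕1⊕1⊕1 = 0
s16 (pos 16,17,18,19,20,21,22,23,24,25,26,27,28,29,30,31): 1⊕1⊕1⊕1⊕0⊕0⊕1⊕1⊕1⊕0⊕0⊕0⊕1⊕1⊕1⊕1 = 1
Syndrome s16…s1 = 10000 → error at position 16.
Flip position 16: 0000100011011101111001110001111 → 0000100011011100111001110001111
Read data bits from positions 3,5,6,7,9,10,11,12,13,14,15,17,18,19,20,21,22,23,24,25,26,27,28,29,30,31: 01001101110111001110001111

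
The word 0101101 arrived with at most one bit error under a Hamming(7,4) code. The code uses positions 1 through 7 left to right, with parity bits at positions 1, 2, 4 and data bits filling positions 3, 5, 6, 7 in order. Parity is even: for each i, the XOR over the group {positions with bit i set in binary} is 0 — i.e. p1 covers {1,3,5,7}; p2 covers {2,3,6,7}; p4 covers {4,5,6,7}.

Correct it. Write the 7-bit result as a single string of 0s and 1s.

s1 (pos 1,3,5,7): 0⊕0⊕1⊕1 = 0
s2 (pos 2,3,6,7): 1⊕0⊕0⊕1 = 0
s4 (pos 4,5,6,7): 1⊕1⊕0⊕1 = 1
Syndrome s4…s1 = 100 → error at position 4.
Flip position 4: 0101101 → 0100101

0100101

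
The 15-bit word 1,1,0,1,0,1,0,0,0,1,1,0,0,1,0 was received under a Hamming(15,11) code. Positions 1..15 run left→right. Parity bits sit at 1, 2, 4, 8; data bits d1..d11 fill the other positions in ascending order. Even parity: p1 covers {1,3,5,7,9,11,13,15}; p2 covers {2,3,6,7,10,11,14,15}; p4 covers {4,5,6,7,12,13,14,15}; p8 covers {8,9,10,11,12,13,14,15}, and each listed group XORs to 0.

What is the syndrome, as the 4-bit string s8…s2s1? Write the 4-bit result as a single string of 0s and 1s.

1110

s1 (pos 1,3,5,7,9,11,13,15): 1⊕0⊕0⊕0⊕0⊕1⊕0⊕0 = 0
s2 (pos 2,3,6,7,10,11,14,15): 1⊕0⊕1⊕0⊕1⊕1⊕1⊕0 = 1
s4 (pos 4,5,6,7,12,13,14,15): 1⊕0⊕1⊕0⊕0⊕0⊕1⊕0 = 1
s8 (pos 8,9,10,11,12,13,14,15): 0⊕0⊕1⊕1⊕0⊕0⊕1⊕0 = 1
Syndrome s8…s1 = 1110 → error at position 14.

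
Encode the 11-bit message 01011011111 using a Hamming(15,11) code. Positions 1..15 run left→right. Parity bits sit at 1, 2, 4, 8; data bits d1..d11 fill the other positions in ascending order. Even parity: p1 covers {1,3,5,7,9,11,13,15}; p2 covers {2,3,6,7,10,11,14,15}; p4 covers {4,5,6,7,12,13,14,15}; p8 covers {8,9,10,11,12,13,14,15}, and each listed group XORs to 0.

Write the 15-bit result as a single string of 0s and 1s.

000010101011111

Place data at non-parity positions: p1 p2 0 p4 1 0 1 p8 1 0 1 1 1 1 1
p1 (pos 1,3,5,7,9,11,13,15): XOR of data positions = 0⊕1⊕1⊕1⊕1⊕1⊕1 = 0
p2 (pos 2,3,6,7,10,11,14,15): XOR of data positions = 0⊕0⊕1⊕0⊕1⊕1⊕1 = 0
p4 (pos 4,5,6,7,12,13,14,15): XOR of data positions = 1⊕0⊕1⊕1⊕1⊕1⊕1 = 0
p8 (pos 8,9,10,11,12,13,14,15): XOR of data positions = 1⊕0⊕1⊕1⊕1⊕1⊕1 = 0
Codeword: 000010101011111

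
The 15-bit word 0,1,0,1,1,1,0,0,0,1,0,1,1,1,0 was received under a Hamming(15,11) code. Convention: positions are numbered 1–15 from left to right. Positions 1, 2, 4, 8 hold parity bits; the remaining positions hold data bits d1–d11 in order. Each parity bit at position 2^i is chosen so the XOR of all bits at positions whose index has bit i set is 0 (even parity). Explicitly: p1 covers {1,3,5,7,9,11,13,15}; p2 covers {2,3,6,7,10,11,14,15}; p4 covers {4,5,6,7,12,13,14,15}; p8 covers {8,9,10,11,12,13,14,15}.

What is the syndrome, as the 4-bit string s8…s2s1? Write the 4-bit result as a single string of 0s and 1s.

s1 (pos 1,3,5,7,9,11,13,15): 0⊕0⊕1⊕0⊕0⊕0⊕1⊕0 = 0
s2 (pos 2,3,6,7,10,11,14,15): 1⊕0⊕1⊕0⊕1⊕0⊕1⊕0 = 0
s4 (pos 4,5,6,7,12,13,14,15): 1⊕1⊕1⊕0⊕1⊕1⊕1⊕0 = 0
s8 (pos 8,9,10,11,12,13,14,15): 0⊕0⊕1⊕0⊕1⊕1⊕1⊕0 = 0
Syndrome s8…s1 = 0000 → no error.

0000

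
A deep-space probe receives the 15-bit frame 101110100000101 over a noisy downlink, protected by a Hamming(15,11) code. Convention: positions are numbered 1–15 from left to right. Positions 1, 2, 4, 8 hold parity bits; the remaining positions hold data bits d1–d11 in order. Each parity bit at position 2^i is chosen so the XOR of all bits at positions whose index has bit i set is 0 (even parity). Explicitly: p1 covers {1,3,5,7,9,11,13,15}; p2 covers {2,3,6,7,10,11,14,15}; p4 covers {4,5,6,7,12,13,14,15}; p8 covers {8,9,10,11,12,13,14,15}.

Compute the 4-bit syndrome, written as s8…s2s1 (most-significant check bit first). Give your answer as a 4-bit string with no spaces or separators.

0110

s1 (pos 1,3,5,7,9,11,13,15): 1⊕1⊕1⊕1⊕0⊕0⊕1⊕1 = 0
s2 (pos 2,3,6,7,10,11,14,15): 0⊕1⊕0⊕1⊕0⊕0⊕0⊕1 = 1
s4 (pos 4,5,6,7,12,13,14,15): 1⊕1⊕0⊕1⊕0⊕1⊕0⊕1 = 1
s8 (pos 8,9,10,11,12,13,14,15): 0⊕0⊕0⊕0⊕0⊕1⊕0⊕1 = 0
Syndrome s8…s1 = 0110 → error at position 6.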